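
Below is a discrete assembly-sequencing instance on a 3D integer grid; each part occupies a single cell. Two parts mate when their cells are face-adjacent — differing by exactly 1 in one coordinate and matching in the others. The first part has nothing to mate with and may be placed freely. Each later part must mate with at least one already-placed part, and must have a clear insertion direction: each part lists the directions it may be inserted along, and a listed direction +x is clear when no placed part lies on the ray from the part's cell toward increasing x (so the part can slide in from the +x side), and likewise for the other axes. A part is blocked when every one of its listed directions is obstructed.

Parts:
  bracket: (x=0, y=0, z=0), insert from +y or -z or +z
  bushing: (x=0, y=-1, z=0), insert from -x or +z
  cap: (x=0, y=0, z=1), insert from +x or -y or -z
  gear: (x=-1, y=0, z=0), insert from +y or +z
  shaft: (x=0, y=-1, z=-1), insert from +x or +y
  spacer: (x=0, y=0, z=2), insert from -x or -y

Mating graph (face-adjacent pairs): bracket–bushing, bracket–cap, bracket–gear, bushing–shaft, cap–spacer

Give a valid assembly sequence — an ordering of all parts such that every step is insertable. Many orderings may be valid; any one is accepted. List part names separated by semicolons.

1. bracket@(0, 0, 0) [+y clear] — {bracket}
2. cap@(0, 0, 1) [+x clear] — {bracket, cap}
3. gear@(-1, 0, 0) [+y clear] — {bracket, cap, gear}
4. spacer@(0, 0, 2) [-x clear] — {bracket, cap, gear, spacer}
5. bushing@(0, -1, 0) [-x clear] — {bracket, bushing, cap, gear, spacer}
6. shaft@(0, -1, -1) [+x clear] — {bracket, bushing, cap, gear, shaft, spacer}

bracket; cap; gear; spacer; bushing; shaft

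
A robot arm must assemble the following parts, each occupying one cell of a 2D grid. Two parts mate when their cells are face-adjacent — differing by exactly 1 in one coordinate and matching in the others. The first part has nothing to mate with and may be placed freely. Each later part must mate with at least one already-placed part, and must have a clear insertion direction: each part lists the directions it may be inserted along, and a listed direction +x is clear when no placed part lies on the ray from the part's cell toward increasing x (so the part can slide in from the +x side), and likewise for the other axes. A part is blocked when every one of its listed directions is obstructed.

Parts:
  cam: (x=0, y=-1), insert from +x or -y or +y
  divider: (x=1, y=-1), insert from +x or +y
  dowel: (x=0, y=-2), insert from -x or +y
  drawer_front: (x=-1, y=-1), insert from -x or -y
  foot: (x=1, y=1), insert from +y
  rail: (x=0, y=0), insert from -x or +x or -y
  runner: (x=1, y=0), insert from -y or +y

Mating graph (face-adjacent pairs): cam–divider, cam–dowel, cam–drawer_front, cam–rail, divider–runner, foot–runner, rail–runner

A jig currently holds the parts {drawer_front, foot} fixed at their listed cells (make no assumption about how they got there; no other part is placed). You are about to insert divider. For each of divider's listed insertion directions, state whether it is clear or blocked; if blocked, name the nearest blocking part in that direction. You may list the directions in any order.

+x: ray from divider(1, -1) has no placed part ⇒ clear
+y: nearest on ray is foot@(1, 1) ⇒ blocked

+x: clear; +y: blocked by foot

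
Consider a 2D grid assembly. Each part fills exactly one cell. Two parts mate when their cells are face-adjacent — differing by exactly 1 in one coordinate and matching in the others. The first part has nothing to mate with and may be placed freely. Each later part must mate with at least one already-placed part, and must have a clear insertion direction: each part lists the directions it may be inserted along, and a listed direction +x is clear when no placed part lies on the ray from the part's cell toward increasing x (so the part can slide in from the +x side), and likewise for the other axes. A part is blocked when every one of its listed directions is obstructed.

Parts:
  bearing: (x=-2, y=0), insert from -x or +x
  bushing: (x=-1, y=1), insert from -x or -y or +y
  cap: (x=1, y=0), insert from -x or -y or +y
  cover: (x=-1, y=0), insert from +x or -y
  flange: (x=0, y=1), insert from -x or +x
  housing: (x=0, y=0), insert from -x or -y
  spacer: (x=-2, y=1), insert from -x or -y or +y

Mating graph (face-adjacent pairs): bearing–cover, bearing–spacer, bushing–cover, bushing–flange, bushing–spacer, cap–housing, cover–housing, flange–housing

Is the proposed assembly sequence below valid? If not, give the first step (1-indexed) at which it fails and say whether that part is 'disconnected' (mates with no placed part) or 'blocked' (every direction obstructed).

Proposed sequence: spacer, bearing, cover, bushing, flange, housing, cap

Valid

1. spacer@(-2, 1) [-x clear] — {spacer}
2. bearing@(-2, 0) [-x clear] — {bearing, spacer}
3. cover@(-1, 0) [+x clear] — {bearing, cover, spacer}
4. bushing@(-1, 1) [+y clear] — {bearing, bushing, cover, spacer}
5. flange@(0, 1) [+x clear] — {bearing, bushing, cover, flange, spacer}
6. housing@(0, 0) [-y clear] — {bearing, bushing, cover, flange, housing, spacer}
7. cap@(1, 0) [-y clear] — {bearing, bushing, cap, cover, flange, housing, spacer}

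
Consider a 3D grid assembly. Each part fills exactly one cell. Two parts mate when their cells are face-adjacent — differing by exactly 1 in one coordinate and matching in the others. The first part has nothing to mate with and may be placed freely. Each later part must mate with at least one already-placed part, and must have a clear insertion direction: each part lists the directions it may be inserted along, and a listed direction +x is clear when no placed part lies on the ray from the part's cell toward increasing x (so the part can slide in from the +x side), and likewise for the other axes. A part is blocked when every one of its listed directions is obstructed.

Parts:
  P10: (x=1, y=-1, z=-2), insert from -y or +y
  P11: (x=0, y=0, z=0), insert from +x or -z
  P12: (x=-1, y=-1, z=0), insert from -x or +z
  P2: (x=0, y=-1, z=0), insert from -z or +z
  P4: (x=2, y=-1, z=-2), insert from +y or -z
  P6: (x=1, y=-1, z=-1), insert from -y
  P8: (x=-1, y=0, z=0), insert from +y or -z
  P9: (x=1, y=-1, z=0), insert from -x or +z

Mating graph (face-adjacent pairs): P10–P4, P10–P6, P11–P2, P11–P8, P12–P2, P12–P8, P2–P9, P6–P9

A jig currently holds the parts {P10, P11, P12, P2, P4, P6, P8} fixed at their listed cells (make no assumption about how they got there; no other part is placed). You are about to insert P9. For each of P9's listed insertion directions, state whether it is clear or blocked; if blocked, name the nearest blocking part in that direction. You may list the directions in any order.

-x: nearest on ray is P2@(0, -1, 0) ⇒ blocked
+z: ray from P9(1, -1, 0) has no placed part ⇒ clear

+z: clear; -x: blocked by P2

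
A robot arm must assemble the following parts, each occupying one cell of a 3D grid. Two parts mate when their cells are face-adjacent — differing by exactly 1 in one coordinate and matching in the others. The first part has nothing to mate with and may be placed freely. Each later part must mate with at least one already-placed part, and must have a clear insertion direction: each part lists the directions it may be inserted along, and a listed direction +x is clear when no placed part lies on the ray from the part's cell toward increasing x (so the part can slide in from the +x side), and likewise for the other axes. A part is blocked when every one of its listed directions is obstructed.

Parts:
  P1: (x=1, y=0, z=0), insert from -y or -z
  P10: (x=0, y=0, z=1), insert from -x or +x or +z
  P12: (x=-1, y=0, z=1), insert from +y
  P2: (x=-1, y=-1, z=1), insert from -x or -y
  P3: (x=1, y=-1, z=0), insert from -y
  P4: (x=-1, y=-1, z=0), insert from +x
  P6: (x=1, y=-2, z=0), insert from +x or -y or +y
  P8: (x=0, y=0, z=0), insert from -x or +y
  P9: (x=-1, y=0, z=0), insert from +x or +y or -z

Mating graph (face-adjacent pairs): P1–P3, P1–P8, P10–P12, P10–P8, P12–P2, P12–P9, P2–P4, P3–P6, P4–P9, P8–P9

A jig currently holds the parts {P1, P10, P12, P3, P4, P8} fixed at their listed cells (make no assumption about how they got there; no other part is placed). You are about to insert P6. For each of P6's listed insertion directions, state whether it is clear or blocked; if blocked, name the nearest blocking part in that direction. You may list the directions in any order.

+x: clear; +y: blocked by P3; -y: clear

+x: ray from P6(1, -2, 0) has no placed part ⇒ clear
-y: ray from P6(1, -2, 0) has no placed part ⇒ clear
+y: nearest on ray is P3@(1, -1, 0) ⇒ blocked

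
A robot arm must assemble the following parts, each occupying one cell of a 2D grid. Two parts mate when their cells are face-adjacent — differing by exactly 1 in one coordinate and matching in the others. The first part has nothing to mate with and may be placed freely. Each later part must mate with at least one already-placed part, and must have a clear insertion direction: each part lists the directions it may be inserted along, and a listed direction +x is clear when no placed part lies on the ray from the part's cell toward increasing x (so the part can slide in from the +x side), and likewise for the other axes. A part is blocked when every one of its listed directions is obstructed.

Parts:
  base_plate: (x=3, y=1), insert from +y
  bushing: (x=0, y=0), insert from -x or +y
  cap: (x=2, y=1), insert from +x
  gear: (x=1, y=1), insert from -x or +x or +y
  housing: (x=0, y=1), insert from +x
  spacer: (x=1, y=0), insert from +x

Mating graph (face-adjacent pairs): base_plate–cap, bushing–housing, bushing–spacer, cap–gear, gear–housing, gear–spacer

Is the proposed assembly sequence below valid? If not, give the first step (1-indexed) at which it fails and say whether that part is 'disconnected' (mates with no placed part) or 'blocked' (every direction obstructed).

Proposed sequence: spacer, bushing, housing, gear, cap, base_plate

1. spacer@(1, 0) [+x clear] — {spacer}
2. bushing@(0, 0) [-x clear] — {bushing, spacer}
3. housing@(0, 1) [+x clear] — {bushing, housing, spacer}
4. gear@(1, 1) [+x clear] — {bushing, gear, housing, spacer}
5. cap@(2, 1) [+x clear] — {bushing, cap, gear, housing, spacer}
6. base_plate@(3, 1) [+y clear] — {base_plate, bushing, cap, gear, housing, spacer}

Valid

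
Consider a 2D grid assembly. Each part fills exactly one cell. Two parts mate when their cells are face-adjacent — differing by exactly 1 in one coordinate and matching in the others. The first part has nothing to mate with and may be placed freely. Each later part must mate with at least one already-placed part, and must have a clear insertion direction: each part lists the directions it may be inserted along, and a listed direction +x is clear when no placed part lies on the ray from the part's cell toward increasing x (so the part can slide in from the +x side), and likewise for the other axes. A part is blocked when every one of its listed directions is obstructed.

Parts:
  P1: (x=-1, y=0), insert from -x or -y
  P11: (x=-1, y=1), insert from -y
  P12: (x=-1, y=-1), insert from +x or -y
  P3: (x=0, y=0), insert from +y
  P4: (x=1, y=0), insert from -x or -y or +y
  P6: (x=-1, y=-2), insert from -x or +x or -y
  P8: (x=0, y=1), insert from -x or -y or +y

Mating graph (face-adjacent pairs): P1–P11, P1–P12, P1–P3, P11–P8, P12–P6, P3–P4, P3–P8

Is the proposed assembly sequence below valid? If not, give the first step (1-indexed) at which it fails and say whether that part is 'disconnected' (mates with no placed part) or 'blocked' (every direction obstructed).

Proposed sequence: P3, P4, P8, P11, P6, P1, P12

1. P3@(0, 0) [+y clear] — {P3}
2. P4@(1, 0) [-y clear] — {P3, P4}
3. P8@(0, 1) [-x clear] — {P3, P4, P8}
4. P11@(-1, 1) [-y clear] — {P11, P3, P4, P8}
5. P6@(-1, -2) — no placed neighbour ⇒ disconnected

Invalid at step 5 (disconnected)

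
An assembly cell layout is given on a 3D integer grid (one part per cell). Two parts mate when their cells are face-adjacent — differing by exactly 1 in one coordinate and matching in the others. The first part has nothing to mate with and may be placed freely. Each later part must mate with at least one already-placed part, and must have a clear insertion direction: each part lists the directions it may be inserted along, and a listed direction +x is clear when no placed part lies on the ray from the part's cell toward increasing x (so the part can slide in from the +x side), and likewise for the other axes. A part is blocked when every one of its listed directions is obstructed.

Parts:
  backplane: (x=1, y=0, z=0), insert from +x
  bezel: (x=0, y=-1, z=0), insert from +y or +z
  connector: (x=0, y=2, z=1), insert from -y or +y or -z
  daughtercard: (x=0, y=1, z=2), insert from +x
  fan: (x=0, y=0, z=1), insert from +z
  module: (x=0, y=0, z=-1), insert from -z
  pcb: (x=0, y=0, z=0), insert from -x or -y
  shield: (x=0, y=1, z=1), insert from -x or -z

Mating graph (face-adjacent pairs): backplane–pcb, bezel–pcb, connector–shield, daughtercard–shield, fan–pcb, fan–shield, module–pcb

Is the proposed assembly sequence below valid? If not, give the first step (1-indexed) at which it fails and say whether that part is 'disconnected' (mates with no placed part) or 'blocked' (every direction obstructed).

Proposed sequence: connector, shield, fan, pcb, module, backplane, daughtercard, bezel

Valid

1. connector@(0, 2, 1) [-y clear] — {connector}
2. shield@(0, 1, 1) [-x clear] — {connector, shield}
3. fan@(0, 0, 1) [+z clear] — {connector, fan, shield}
4. pcb@(0, 0, 0) [-x clear] — {connector, fan, pcb, shield}
5. module@(0, 0, -1) [-z clear] — {connector, fan, module, pcb, shield}
6. backplane@(1, 0, 0) [+x clear] — {backplane, connector, fan, module, pcb, shield}
7. daughtercard@(0, 1, 2) [+x clear] — {backplane, connector, daughtercard, fan, module, pcb, shield}
8. bezel@(0, -1, 0) [+z clear] — {backplane, bezel, connector, daughtercard, fan, module, pcb, shield}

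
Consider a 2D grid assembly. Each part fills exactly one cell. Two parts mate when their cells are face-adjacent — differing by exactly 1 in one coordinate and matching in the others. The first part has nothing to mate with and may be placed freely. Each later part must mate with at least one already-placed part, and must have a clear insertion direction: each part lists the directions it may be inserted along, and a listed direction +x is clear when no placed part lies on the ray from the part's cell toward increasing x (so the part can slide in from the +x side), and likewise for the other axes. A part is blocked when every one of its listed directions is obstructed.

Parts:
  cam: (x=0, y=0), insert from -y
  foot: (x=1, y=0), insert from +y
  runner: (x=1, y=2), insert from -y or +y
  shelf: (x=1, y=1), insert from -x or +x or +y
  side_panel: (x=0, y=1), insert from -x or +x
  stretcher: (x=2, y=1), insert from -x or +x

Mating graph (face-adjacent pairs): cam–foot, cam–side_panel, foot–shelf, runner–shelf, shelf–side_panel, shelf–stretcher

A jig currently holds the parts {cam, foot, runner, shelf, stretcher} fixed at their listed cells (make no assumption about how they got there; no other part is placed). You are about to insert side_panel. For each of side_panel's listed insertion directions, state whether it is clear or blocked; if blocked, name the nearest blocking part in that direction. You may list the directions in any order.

-x: ray from side_panel(0, 1) has no placed part ⇒ clear
+x: nearest on ray is shelf@(1, 1) ⇒ blocked

+x: blocked by shelf; -x: clear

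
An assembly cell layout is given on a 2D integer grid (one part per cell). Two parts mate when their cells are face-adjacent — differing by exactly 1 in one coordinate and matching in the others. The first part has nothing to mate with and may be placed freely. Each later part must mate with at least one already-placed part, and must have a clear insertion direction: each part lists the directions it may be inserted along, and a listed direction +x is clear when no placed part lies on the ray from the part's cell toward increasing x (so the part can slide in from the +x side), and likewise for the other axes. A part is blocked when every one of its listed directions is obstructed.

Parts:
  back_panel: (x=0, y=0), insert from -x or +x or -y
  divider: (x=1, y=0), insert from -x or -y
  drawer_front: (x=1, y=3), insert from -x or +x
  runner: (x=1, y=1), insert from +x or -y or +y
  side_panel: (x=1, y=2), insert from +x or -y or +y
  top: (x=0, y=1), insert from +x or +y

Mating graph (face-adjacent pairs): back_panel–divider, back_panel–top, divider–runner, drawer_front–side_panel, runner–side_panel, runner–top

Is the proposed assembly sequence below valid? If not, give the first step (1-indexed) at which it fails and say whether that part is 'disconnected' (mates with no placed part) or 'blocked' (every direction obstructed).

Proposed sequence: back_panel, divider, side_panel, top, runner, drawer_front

1. back_panel@(0, 0) [-x clear] — {back_panel}
2. divider@(1, 0) [-y clear] — {back_panel, divider}
3. side_panel@(1, 2) — no placed neighbour ⇒ disconnected

Invalid at step 3 (disconnected)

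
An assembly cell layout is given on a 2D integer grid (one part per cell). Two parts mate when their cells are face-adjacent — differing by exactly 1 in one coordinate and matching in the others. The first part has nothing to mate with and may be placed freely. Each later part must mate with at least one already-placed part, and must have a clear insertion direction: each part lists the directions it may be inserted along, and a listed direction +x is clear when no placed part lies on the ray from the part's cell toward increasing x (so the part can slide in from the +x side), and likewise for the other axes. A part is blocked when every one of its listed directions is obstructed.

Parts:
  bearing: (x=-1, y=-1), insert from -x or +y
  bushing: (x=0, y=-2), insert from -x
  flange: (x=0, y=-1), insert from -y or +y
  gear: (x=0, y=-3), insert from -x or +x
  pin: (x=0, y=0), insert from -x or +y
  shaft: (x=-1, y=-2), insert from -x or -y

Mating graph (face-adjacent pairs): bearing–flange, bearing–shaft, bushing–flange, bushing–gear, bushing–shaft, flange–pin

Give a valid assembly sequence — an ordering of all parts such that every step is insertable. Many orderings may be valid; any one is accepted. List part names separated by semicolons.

1. bushing@(0, -2) [-x clear] — {bushing}
2. shaft@(-1, -2) [-x clear] — {bushing, shaft}
3. bearing@(-1, -1) [-x clear] — {bearing, bushing, shaft}
4. gear@(0, -3) [-x clear] — {bearing, bushing, gear, shaft}
5. flange@(0, -1) [+y clear] — {bearing, bushing, flange, gear, shaft}
6. pin@(0, 0) [-x clear] — {bearing, bushing, flange, gear, pin, shaft}

bushing; shaft; bearing; gear; flange; pin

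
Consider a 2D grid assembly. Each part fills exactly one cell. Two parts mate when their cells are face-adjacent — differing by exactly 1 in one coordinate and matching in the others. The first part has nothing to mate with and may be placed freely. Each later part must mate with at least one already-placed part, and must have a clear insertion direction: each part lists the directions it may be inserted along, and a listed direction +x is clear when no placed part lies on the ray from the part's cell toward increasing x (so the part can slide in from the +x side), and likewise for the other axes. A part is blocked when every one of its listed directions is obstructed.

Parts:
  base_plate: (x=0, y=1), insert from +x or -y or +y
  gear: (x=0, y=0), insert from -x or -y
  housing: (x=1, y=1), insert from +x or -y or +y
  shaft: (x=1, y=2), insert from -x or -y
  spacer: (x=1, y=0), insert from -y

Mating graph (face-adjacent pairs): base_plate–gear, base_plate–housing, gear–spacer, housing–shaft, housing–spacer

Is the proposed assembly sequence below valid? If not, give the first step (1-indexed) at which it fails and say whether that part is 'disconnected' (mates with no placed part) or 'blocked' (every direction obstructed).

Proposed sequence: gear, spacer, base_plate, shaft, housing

Invalid at step 4 (disconnected)

1. gear@(0, 0) [-x clear] — {gear}
2. spacer@(1, 0) [-y clear] — {gear, spacer}
3. base_plate@(0, 1) [+x clear] — {base_plate, gear, spacer}
4. shaft@(1, 2) — no placed neighbour ⇒ disconnected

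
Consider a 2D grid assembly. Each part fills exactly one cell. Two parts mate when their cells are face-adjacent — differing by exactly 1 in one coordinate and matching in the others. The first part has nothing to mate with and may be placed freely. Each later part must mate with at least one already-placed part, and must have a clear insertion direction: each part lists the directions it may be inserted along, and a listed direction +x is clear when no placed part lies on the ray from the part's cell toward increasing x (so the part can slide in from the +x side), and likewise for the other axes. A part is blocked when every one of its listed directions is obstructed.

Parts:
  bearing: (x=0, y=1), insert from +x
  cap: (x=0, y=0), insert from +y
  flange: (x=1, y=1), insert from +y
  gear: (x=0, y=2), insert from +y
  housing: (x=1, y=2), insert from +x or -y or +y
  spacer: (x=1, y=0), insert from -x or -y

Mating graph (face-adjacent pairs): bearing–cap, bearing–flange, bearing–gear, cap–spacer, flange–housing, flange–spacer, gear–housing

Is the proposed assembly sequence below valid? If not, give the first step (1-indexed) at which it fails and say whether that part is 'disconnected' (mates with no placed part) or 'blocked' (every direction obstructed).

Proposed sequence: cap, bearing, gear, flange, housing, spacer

Valid

1. cap@(0, 0) [+y clear] — {cap}
2. bearing@(0, 1) [+x clear] — {bearing, cap}
3. gear@(0, 2) [+y clear] — {bearing, cap, gear}
4. flange@(1, 1) [+y clear] — {bearing, cap, flange, gear}
5. housing@(1, 2) [+x clear] — {bearing, cap, flange, gear, housing}
6. spacer@(1, 0) [-y clear] — {bearing, cap, flange, gear, housing, spacer}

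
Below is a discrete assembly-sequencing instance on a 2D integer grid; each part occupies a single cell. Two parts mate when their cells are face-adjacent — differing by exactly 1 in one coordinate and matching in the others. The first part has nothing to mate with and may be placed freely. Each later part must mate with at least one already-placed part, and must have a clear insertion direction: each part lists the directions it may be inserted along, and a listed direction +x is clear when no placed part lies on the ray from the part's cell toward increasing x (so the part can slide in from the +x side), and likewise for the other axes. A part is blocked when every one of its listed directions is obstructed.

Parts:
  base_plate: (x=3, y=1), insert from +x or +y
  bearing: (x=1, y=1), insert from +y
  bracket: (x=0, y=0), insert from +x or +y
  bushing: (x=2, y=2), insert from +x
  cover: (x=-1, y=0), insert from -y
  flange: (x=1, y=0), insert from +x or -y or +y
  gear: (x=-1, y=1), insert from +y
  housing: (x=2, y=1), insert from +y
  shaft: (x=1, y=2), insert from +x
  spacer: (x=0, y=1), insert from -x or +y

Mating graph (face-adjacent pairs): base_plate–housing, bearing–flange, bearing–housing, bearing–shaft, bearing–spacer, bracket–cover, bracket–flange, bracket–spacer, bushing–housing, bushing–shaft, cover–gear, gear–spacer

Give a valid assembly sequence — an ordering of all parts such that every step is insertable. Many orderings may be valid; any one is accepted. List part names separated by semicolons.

flange; bracket; spacer; gear; bearing; housing; base_plate; shaft; bushing; cover

1. flange@(1, 0) [+x clear] — {flange}
2. bracket@(0, 0) [+y clear] — {bracket, flange}
3. spacer@(0, 1) [-x clear] — {bracket, flange, spacer}
4. gear@(-1, 1) [+y clear] — {bracket, flange, gear, spacer}
5. bearing@(1, 1) [+y clear] — {bearing, bracket, flange, gear, spacer}
6. housing@(2, 1) [+y clear] — {bearing, bracket, flange, gear, housing, spacer}
7. base_plate@(3, 1) [+x clear] — {base_plate, bearing, bracket, flange, gear, housing, spacer}
8. shaft@(1, 2) [+x clear] — {base_plate, bearing, bracket, flange, gear, housing, shaft, spacer}
9. bushing@(2, 2) [+x clear] — {base_plate, bearing, bracket, bushing, flange, gear, housing, shaft, spacer}
10. cover@(-1, 0) [-y clear] — {base_plate, bearing, bracket, bushing, cover, flange, gear, housing, shaft, spacer}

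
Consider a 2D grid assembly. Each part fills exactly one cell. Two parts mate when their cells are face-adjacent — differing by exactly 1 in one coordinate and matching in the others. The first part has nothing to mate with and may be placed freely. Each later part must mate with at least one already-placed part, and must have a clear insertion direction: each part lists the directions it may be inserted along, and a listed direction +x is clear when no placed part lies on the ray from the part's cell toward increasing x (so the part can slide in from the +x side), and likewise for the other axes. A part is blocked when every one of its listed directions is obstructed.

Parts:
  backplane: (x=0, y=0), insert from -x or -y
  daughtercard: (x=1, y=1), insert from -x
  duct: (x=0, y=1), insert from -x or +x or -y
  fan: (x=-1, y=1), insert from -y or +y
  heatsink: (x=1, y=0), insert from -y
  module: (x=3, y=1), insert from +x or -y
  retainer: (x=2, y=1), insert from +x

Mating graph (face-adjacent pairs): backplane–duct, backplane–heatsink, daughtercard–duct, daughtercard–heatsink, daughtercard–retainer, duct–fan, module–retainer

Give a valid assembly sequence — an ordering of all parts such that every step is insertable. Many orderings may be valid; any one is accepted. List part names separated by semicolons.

daughtercard; duct; retainer; module; backplane; heatsink; fan

1. daughtercard@(1, 1) [-x clear] — {daughtercard}
2. duct@(0, 1) [-x clear] — {daughtercard, duct}
3. retainer@(2, 1) [+x clear] — {daughtercard, duct, retainer}
4. module@(3, 1) [+x clear] — {daughtercard, duct, module, retainer}
5. backplane@(0, 0) [-x clear] — {backplane, daughtercard, duct, module, retainer}
6. heatsink@(1, 0) [-y clear] — {backplane, daughtercard, duct, heatsink, module, retainer}
7. fan@(-1, 1) [-y clear] — {backplane, daughtercard, duct, fan, heatsink, module, retainer}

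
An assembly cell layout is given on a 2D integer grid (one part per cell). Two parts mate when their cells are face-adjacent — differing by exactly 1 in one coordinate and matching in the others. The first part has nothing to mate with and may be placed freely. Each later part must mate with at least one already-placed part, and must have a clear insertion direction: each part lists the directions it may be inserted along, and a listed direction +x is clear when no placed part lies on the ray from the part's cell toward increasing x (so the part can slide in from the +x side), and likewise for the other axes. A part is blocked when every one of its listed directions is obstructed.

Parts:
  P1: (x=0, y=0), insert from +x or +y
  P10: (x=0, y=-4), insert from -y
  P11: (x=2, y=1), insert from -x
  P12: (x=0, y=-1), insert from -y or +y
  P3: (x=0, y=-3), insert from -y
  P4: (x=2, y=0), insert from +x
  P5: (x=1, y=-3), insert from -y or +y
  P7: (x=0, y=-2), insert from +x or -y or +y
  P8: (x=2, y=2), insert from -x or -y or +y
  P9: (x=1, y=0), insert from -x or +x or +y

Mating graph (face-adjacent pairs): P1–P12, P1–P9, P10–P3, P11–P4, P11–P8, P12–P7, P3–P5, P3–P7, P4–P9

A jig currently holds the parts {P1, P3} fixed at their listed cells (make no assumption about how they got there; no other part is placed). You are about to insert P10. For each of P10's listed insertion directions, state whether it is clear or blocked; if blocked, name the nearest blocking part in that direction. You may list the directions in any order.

-y: ray from P10(0, -4) has no placed part ⇒ clear

-y: clear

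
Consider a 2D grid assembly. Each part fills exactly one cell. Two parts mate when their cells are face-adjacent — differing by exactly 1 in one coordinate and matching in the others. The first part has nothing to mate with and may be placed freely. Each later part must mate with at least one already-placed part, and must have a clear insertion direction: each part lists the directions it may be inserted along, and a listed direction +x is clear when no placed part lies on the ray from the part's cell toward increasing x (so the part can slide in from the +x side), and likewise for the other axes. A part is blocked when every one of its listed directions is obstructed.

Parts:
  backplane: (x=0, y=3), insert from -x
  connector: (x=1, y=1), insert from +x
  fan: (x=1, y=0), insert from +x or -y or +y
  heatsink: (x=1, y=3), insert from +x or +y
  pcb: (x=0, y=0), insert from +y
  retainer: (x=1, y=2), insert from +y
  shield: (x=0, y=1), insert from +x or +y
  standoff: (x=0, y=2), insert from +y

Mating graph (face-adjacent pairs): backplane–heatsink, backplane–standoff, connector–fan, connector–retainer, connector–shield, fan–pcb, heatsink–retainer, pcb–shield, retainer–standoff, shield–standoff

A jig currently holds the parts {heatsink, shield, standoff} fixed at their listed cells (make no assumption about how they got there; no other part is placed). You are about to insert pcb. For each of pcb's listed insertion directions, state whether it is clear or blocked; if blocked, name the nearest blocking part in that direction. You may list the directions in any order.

+y: blocked by shield

+y: nearest on ray is shield@(0, 1) ⇒ blocked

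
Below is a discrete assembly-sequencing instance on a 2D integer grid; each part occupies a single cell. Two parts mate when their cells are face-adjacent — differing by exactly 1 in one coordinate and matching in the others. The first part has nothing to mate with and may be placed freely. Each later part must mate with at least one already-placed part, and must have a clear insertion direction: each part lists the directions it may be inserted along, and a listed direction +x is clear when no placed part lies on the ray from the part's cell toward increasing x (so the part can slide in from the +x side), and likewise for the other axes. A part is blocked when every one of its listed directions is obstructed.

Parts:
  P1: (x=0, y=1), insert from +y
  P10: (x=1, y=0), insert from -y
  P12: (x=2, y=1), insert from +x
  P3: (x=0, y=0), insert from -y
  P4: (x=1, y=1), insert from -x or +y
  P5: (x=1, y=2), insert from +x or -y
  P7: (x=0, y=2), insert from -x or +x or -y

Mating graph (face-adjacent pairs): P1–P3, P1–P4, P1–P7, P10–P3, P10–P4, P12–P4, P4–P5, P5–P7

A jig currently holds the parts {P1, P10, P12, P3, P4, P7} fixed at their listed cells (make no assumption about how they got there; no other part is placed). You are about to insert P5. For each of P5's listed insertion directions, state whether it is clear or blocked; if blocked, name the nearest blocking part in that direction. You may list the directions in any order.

+x: ray from P5(1, 2) has no placed part ⇒ clear
-y: nearest on ray is P4@(1, 1) ⇒ blocked

+x: clear; -y: blocked by P4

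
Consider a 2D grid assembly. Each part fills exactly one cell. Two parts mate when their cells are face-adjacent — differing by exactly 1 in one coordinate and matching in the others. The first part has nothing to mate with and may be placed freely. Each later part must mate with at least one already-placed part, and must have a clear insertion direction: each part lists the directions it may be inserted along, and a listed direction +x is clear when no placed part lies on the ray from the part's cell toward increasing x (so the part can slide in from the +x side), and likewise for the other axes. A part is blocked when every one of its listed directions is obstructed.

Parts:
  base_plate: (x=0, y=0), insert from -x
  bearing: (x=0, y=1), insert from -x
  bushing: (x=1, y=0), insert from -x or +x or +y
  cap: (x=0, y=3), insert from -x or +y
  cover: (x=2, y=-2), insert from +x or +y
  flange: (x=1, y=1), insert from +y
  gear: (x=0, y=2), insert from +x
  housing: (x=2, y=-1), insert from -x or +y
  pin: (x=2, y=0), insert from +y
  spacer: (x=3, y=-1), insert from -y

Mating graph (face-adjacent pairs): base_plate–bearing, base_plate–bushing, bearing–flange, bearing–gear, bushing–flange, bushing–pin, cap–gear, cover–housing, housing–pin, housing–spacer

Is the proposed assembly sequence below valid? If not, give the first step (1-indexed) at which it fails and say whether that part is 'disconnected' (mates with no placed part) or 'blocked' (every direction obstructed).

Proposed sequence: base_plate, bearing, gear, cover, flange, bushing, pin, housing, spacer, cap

Invalid at step 4 (disconnected)

1. base_plate@(0, 0) [-x clear] — {base_plate}
2. bearing@(0, 1) [-x clear] — {base_plate, bearing}
3. gear@(0, 2) [+x clear] — {base_plate, bearing, gear}
4. cover@(2, -2) — no placed neighbour ⇒ disconnected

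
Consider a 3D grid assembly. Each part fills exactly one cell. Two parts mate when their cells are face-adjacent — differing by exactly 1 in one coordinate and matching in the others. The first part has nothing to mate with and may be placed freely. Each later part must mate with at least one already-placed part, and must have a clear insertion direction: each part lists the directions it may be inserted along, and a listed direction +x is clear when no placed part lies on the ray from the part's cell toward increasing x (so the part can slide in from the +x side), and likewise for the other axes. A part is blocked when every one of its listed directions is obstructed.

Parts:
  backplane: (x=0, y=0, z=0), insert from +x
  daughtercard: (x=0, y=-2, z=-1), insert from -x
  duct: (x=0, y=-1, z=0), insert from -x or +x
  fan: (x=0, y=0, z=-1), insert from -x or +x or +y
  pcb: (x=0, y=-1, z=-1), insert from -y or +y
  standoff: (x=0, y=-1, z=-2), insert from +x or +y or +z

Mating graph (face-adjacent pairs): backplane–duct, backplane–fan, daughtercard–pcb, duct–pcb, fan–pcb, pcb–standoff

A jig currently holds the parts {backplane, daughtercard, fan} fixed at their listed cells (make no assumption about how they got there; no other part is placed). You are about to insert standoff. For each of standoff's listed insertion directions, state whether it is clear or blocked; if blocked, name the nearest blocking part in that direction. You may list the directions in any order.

+x: clear; +y: clear; +z: clear

+x: ray from standoff(0, -1, -2) has no placed part ⇒ clear
+y: ray from standoff(0, -1, -2) has no placed part ⇒ clear
+z: ray from standoff(0, -1, -2) has no placed part ⇒ clear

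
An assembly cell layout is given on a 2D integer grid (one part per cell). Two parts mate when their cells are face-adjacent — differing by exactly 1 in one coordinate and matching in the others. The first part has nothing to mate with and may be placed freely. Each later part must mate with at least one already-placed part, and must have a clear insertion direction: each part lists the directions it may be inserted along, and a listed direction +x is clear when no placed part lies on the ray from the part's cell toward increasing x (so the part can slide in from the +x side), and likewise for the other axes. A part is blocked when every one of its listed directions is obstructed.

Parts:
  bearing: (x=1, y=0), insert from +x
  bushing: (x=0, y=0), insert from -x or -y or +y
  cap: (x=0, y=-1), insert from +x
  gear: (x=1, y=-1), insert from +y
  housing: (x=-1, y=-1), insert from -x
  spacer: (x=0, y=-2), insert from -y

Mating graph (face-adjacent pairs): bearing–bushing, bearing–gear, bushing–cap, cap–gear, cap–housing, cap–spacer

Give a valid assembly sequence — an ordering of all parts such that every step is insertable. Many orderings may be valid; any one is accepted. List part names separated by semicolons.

1. bushing@(0, 0) [-x clear] — {bushing}
2. cap@(0, -1) [+x clear] — {bushing, cap}
3. gear@(1, -1) [+y clear] — {bushing, cap, gear}
4. housing@(-1, -1) [-x clear] — {bushing, cap, gear, housing}
5. bearing@(1, 0) [+x clear] — {bearing, bushing, cap, gear, housing}
6. spacer@(0, -2) [-y clear] — {bearing, bushing, cap, gear, housing, spacer}

bushing; cap; gear; housing; bearing; spacer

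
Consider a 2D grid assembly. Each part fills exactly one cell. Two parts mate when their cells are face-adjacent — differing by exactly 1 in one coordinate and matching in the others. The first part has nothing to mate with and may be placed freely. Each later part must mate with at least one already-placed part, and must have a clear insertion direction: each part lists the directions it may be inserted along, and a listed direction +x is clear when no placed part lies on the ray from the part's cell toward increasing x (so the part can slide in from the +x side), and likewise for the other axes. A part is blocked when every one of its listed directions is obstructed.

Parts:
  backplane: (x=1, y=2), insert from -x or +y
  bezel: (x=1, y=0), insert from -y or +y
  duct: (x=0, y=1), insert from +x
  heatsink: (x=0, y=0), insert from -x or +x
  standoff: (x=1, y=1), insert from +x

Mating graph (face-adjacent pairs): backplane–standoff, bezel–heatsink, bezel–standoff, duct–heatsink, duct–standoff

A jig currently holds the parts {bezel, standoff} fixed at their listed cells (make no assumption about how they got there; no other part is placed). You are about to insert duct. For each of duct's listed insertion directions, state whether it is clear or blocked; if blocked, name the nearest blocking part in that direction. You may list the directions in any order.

+x: nearest on ray is standoff@(1, 1) ⇒ blocked

+x: blocked by standoff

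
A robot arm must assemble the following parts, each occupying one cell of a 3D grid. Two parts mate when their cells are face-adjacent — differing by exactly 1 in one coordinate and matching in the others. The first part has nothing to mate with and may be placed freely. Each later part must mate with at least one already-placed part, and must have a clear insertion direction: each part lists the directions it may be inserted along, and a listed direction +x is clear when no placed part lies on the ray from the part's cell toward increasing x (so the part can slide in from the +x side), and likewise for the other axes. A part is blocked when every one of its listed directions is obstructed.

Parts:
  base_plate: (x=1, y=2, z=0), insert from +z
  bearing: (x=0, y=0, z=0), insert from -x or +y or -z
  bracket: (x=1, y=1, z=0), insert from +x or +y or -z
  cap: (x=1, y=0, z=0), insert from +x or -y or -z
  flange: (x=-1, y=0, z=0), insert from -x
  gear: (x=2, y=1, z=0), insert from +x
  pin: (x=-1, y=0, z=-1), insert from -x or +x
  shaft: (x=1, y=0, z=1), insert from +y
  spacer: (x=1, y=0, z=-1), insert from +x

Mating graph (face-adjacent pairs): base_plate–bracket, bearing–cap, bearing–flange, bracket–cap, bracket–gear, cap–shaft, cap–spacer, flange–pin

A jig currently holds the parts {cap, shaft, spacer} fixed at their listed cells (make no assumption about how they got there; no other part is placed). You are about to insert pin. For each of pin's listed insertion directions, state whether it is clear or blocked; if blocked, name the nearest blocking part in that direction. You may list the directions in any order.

+x: blocked by spacer; -x: clear

-x: ray from pin(-1, 0, -1) has no placed part ⇒ clear
+x: nearest on ray is spacer@(1, 0, -1) ⇒ blocked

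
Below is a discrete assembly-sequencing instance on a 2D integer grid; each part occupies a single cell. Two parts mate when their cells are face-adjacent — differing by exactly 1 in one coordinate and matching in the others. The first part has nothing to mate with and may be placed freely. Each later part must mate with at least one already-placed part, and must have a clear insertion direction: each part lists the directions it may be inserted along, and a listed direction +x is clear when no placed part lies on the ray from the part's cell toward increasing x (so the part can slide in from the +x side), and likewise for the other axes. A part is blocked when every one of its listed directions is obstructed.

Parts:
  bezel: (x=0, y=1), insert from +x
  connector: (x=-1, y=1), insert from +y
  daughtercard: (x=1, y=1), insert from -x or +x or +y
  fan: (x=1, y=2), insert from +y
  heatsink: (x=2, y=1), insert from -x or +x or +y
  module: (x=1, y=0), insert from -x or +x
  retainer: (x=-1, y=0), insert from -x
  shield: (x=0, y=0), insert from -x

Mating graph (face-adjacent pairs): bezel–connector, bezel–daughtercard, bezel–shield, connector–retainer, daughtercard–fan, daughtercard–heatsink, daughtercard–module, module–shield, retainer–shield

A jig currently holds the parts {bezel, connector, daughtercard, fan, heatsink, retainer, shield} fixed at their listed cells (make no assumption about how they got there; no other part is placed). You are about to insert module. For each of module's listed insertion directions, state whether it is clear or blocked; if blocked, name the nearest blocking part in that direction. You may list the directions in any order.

-x: nearest on ray is shield@(0, 0) ⇒ blocked
+x: ray from module(1, 0) has no placed part ⇒ clear

+x: clear; -x: blocked by shield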